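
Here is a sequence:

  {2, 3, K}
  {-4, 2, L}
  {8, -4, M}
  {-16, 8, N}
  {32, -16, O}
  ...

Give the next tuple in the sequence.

{-64, 32, P}

For the first entry, ×(-2) each step: 2, -4, 8, -16, 32 → -64.
For the second entry, always the previous value of the first entry: 3, 2, -4, 8, -16 → 32.
Letter goes K, L, M, N, O → P (letters move forward 1 place in the alphabet).
Combining the parts gives {-64, 32, P}.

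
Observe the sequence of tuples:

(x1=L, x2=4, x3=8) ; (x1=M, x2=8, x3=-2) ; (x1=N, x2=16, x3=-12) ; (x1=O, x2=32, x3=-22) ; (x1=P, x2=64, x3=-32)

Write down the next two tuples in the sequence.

X1: letters move forward 1 place in the alphabet; L, M, N, O, P → Q → R.
X2: 4, 8, 16, 32, 64 → 128 → 256 (×2 each step).
X3: −10 each step; 8, -2, -12, -22, -32 → -42 → -52.
So the next two tuples are (x1=Q, x2=128, x3=-42) and (x1=R, x2=256, x3=-52).

(x1=Q, x2=128, x3=-42), (x1=R, x2=256, x3=-52)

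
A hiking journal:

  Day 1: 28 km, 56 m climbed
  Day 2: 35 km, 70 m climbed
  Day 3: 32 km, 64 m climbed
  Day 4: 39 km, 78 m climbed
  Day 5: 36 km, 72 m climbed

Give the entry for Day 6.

43 km, 86 m climbed

Km goes 28, 35, 32, 39, 36 → 43 (alternating steps +7, −3, +7, −3, …).
M climbed: always 2 × the km; 56, 70, 64, 78, 72 → 86.
Combining the parts gives 43 km, 86 m climbed.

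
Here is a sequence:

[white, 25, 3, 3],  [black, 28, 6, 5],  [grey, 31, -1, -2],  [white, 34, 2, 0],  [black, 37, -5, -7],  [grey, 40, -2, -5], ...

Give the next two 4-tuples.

Shade goes white, black, grey, white, black, grey → white → black (repeats white → black → grey).
Second value: +3 each step; 25, 28, 31, 34, 37, 40 → 43 → 46.
Third value: 3, 6, -1, 2, -5, -2 → -9 → -6 (alternating steps +3, −7, +3, −7, …).
Fourth value: alternating steps +2, −7, +2, −7, …; 3, 5, -2, 0, -7, -5 → -12 → -10.
So the next two 4-tuples are [white, 43, -9, -12] and [black, 46, -6, -10].

[white, 43, -9, -12], [black, 46, -6, -10]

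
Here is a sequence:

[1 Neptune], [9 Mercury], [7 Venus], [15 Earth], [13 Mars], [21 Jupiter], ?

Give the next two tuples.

[19 Saturn], [27 Uranus]

First component: 1, 9, 7, 15, 13, 21 → 19 → 27 (alternating steps +8, −2, +8, −2, …).
Planet goes Neptune, Mercury, Venus, Earth, Mars, Jupiter → Saturn → Uranus (runs through the planets Mercury→Neptune).
Putting the parts together: [19 Saturn] and then [27 Uranus].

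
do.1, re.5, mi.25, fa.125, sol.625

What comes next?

la.3125

For the note, runs through the solfège scale do→ti: do, re, mi, fa, sol → la.
Second component goes 1, 5, 25, 125, 625 → 3125 (×5 each step).
Putting it together: la.3125.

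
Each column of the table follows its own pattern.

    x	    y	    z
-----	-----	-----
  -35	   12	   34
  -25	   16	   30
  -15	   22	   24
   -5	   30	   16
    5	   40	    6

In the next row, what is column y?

52

For the column y, differences are 4, 6, 8, … (increasing by 2 each time): 12, 16, 22, 30, 40 → 52.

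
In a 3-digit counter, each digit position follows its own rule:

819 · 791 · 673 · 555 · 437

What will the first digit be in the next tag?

First digit: 8, 7, 6, 5, 4 → 3 (−1 each step, mod 10).
Second digit: −2 each step, mod 10, so 1, 9, 7, 5, 3 → 1.
Third digit: 9, 1, 3, 5, 7 → 9 (+2 each step, mod 10).

3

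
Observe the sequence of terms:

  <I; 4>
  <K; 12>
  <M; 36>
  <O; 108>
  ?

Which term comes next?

<Q; 324>

Letter — letters move forward 2 places in the alphabet: I, K, M, O → Q.
Second entry — ×3 each step: 4, 12, 36, 108 → 324.
So the next term is <Q; 324>.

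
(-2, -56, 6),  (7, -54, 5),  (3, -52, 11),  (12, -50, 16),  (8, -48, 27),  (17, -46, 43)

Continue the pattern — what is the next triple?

(13, -44, 70)

For the first value, alternating steps +9, −4, +9, −4, …: -2, 7, 3, 12, 8, 17 → 13.
Second value: +2 each step; -56, -54, -52, -50, -48, -46 → -44.
Third value: 6, 5, 11, 16, 27, 43 → 70 (each term is the sum of the two before it).
So the next triple is (13, -44, 70).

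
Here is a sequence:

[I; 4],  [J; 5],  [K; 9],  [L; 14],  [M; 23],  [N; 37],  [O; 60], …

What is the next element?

[P; 97]

Letter — letters move forward 1 place in the alphabet: I, J, K, L, M, N, O → P.
Second entry: each term is the sum of the two before it; 4, 5, 9, 14, 23, 37, 60 → 97.
Combining the parts gives [P; 97].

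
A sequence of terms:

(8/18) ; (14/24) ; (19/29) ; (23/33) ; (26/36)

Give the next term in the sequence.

First slot: differences are 6, 5, 4, … (decreasing by 1 each time); 8, 14, 19, 23, 26 → 28.
Second slot: always 10 more than the first slot, so 18, 24, 29, 33, 36 → 38.
So the next term is (28/38).

(28/38)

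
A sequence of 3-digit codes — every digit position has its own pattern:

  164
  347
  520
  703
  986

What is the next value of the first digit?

For the first digit, +2 each step, mod 10: 1, 3, 5, 7, 9 → 1.

1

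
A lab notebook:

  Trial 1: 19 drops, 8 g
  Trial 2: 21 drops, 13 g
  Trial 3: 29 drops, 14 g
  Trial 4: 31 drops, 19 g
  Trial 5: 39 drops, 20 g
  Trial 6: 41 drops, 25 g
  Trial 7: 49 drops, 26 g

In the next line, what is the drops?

51

Drops: 19, 21, 29, 31, 39, 41, 49 → 51 (alternating steps +2, +8, +2, +8, …).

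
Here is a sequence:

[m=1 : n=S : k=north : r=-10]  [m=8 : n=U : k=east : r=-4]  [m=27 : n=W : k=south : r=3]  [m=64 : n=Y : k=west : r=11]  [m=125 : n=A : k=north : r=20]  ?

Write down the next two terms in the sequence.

[m=216 : n=C : k=east : r=30], [m=343 : n=E : k=south : r=41]

M goes 1, 8, 27, 64, 125 → 216 → 343 (perfect cubes: 1³, 2³, 3³, …).
N: S, U, W, Y, A → C → E (letters move forward 2 places in the alphabet, wrapping Z→A).
For the k, repeats north → east → south → west: north, east, south, west, north → east → south.
R: differences are 6, 7, 8, … (increasing by 1 each time), so -10, -4, 3, 11, 20 → 30 → 41.
So the next two terms are [m=216 : n=C : k=east : r=30] and [m=343 : n=E : k=south : r=41].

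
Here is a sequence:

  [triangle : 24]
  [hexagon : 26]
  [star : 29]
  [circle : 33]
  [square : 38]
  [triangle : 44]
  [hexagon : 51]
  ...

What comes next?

[star : 59]

Shape: repeats triangle → hexagon → star → circle → square, so triangle, hexagon, star, circle, square, triangle, hexagon → star.
Second entry: differences are 2, 3, 4, … (increasing by 1 each time), so 24, 26, 29, 33, 38, 44, 51 → 59.
Putting it together: [star : 59].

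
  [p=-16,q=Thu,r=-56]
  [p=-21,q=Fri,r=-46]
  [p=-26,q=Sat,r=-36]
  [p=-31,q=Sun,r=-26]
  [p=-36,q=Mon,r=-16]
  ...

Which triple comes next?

P: -16, -21, -26, -31, -36 → -41 (−5 each step).
Q: Thu, Fri, Sat, Sun, Mon → Tue (runs through the weekdays Mon→Sun).
R: +10 each step; -56, -46, -36, -26, -16 → -6.
Putting it together: [p=-41,q=Tue,r=-6].

[p=-41,q=Tue,r=-6]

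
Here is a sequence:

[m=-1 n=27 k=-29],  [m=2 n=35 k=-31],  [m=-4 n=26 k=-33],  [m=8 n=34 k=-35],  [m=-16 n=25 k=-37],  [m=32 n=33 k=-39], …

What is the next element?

M goes -1, 2, -4, 8, -16, 32 → -64 (×(-2) each step).
N: 27, 35, 26, 34, 25, 33 → 24 (alternating steps +8, −9, +8, −9, …).
K: -29, -31, -33, -35, -37, -39 → -41 (−2 each step).
Putting it together: [m=-64 n=24 k=-41].

[m=-64 n=24 k=-41]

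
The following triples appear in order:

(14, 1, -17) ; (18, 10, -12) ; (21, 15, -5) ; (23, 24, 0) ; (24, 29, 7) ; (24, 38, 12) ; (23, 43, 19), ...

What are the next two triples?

First component: differences are 4, 3, 2, … (decreasing by 1 each time); 14, 18, 21, 23, 24, 24, 23 → 21 → 18.
Second component: 1, 10, 15, 24, 29, 38, 43 → 52 → 57 (alternating steps +9, +5, +9, +5, …).
Third component: alternating steps +5, +7, +5, +7, …; -17, -12, -5, 0, 7, 12, 19 → 24 → 31.
So the next two triples are (21, 52, 24) and (18, 57, 31).

(21, 52, 24), (18, 57, 31)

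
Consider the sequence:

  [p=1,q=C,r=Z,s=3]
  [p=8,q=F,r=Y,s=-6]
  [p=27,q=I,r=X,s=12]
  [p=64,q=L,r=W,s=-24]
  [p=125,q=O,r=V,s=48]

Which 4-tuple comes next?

[p=216,q=R,r=U,s=-96]

P: 1, 8, 27, 64, 125 → 216 (perfect cubes: 1³, 2³, 3³, …).
Q: letters move forward 3 places in the alphabet, so C, F, I, L, O → R.
R: Z, Y, X, W, V → U (letters move back 1 place in the alphabet).
S: ×(-2) each step; 3, -6, 12, -24, 48 → -96.
So the next 4-tuple is [p=216,q=R,r=U,s=-96].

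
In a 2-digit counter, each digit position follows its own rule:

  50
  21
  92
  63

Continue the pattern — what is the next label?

First digit: −3 each step, mod 10; 5, 2, 9, 6 → 3.
Second digit — +1 each step, mod 10: 0, 1, 2, 3 → 4.
Combining the parts gives 34.

34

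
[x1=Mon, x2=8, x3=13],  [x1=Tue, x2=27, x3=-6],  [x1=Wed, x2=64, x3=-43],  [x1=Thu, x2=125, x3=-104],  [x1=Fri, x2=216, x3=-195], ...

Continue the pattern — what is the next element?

X1 — runs through the weekdays Mon→Sun: Mon, Tue, Wed, Thu, Fri → Sat.
For the x2, perfect cubes: 2³, 3³, 4³, …: 8, 27, 64, 125, 216 → 343.
X3 goes 13, -6, -43, -104, -195 → -322 (together with the x2 always sums to 21).
Combining the parts gives [x1=Sat, x2=343, x3=-322].

[x1=Sat, x2=343, x3=-322]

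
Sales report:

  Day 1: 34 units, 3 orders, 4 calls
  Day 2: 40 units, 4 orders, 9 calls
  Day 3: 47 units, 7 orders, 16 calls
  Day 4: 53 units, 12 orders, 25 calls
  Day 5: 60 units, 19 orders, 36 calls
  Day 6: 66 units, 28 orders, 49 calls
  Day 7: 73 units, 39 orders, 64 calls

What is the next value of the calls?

Units goes 34, 40, 47, 53, 60, 66, 73 → 79 (alternating steps +6, +7, +6, +7, …).
For the orders, differences are 1, 3, 5, … (increasing by 2 each time): 3, 4, 7, 12, 19, 28, 39 → 52.
Calls — perfect squares: 2², 3², 4², …: 4, 9, 16, 25, 36, 49, 64 → 81.

81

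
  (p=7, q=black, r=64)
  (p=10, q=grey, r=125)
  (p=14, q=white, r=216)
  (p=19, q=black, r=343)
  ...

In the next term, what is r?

512

R: 64, 125, 216, 343 → 512 (perfect cubes: 4³, 5³, 6³, …).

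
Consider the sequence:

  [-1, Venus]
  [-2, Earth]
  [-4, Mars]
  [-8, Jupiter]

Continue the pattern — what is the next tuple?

First value: ×2 each step, so -1, -2, -4, -8 → -16.
Planet: Venus, Earth, Mars, Jupiter → Saturn (runs through the planets Mercury→Neptune).
Putting it together: [-16, Saturn].

[-16, Saturn]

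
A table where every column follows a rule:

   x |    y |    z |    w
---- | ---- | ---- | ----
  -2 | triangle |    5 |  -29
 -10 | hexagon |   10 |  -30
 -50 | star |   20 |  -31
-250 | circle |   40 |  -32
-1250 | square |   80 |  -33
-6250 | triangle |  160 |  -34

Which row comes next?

-31250  hexagon  320  -35

Column x: ×5 each step; -2, -10, -50, -250, -1250, -6250 → -31250.
For the column y, repeats triangle → hexagon → star → circle → square: triangle, hexagon, star, circle, square, triangle → hexagon.
Column z: ×2 each step; 5, 10, 20, 40, 80, 160 → 320.
Column w — −1 each step: -29, -30, -31, -32, -33, -34 → -35.
So the next row is -31250  hexagon  320  -35.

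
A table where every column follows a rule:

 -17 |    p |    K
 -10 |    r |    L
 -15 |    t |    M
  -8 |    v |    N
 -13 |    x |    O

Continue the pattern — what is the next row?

First component — alternating steps +7, −5, +7, −5, …: -17, -10, -15, -8, -13 → -6.
First letter: letters move forward 2 places in the alphabet; p, r, t, v, x → z.
For the second letter, letters move forward 1 place in the alphabet: K, L, M, N, O → P.
Combining the parts gives -6  z  P.

-6  z  P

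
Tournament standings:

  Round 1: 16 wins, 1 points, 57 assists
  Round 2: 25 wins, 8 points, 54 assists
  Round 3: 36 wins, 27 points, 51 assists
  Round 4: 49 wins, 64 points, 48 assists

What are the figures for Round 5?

Wins — perfect squares: 4², 5², 6², …: 16, 25, 36, 49 → 64.
Points goes 1, 8, 27, 64 → 125 (perfect cubes: 1³, 2³, 3³, …).
Assists — −3 each step: 57, 54, 51, 48 → 45.
Putting it together: 64 wins, 125 points, 45 assists.

64 wins, 125 points, 45 assists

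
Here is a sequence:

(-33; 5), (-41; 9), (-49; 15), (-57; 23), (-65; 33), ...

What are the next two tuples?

(-73; 45), (-81; 59)

First entry goes -33, -41, -49, -57, -65 → -73 → -81 (−8 each step).
Second entry: 5, 9, 15, 23, 33 → 45 → 59 (differences are 4, 6, 8, … (increasing by 2 each time)).
So the next two tuples are (-73; 45) and (-81; 59).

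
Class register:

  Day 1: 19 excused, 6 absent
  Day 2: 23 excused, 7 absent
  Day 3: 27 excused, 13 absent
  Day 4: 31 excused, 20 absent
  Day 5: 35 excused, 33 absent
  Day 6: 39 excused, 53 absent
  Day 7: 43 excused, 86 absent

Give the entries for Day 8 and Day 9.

Excused: 19, 23, 27, 31, 35, 39, 43 → 47 → 51 (+4 each step).
Absent: each term is the sum of the two before it, so 6, 7, 13, 20, 33, 53, 86 → 139 → 225.
Putting the parts together: 47 excused, 139 absent and then 51 excused, 225 absent.

47 excused, 139 absent; 51 excused, 225 absent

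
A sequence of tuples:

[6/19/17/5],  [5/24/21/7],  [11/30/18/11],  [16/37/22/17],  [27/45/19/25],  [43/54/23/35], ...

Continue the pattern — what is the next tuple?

First value: each term is the sum of the two before it; 6, 5, 11, 16, 27, 43 → 70.
Second value: 19, 24, 30, 37, 45, 54 → 64 (differences are 5, 6, 7, … (increasing by 1 each time)).
Third value goes 17, 21, 18, 22, 19, 23 → 20 (alternating steps +4, −3, +4, −3, …).
Fourth value: differences are 2, 4, 6, … (increasing by 2 each time); 5, 7, 11, 17, 25, 35 → 47.
Combining the parts gives [70/64/20/47].

[70/64/20/47]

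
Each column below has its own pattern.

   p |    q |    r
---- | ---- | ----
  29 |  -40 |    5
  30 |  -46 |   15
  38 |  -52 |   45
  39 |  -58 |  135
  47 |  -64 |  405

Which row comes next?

Column p: alternating steps +1, +8, +1, +8, …; 29, 30, 38, 39, 47 → 48.
Column q: -40, -46, -52, -58, -64 → -70 (−6 each step).
Column r — ×3 each step: 5, 15, 45, 135, 405 → 1215.
Putting it together: 48  -70  1215.

48  -70  1215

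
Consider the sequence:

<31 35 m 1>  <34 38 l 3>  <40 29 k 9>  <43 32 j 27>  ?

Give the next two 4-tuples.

<49 23 i 81>, <52 26 h 243>

First value: alternating steps +3, +6, +3, +6, …; 31, 34, 40, 43 → 49 → 52.
Second value: alternating steps +3, −9, +3, −9, …, so 35, 38, 29, 32 → 23 → 26.
Letter: m, l, k, j → i → h (letters move back 1 place in the alphabet).
For the fourth value, ×3 each step: 1, 3, 9, 27 → 81 → 243.
Putting the parts together: <49 23 i 81> and then <52 26 h 243>.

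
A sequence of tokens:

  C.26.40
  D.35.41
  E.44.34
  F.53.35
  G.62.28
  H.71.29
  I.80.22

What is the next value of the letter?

J

Letter — letters move forward 1 place in the alphabet: C, D, E, F, G, H, I → J.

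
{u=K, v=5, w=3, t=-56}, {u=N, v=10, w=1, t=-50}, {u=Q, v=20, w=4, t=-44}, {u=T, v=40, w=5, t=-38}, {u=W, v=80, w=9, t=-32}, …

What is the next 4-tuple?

{u=Z, v=160, w=14, t=-26}

For the u, letters move forward 3 places in the alphabet: K, N, Q, T, W → Z.
For the v, ×2 each step: 5, 10, 20, 40, 80 → 160.
W: each term is the sum of the two before it, so 3, 1, 4, 5, 9 → 14.
For the t, +6 each step: -56, -50, -44, -38, -32 → -26.
Putting it together: {u=Z, v=160, w=14, t=-26}.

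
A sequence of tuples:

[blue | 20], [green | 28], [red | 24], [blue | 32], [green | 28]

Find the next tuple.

Colour: repeats blue → green → red, so blue, green, red, blue, green → red.
Second component goes 20, 28, 24, 32, 28 → 36 (alternating steps +8, −4, +8, −4, …).
So the next tuple is [red | 36].

[red | 36]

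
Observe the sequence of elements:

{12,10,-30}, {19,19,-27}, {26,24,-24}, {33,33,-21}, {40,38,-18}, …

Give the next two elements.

First part: +7 each step; 12, 19, 26, 33, 40 → 47 → 54.
Second part: alternating steps +9, +5, +9, +5, …, so 10, 19, 24, 33, 38 → 47 → 52.
Third part goes -30, -27, -24, -21, -18 → -15 → -12 (+3 each step).
Putting the parts together: {47,47,-15} and then {54,52,-12}.

{47,47,-15}, {54,52,-12}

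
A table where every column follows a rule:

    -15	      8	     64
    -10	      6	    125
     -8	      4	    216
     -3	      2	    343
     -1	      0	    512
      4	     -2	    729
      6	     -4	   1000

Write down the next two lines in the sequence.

First component goes -15, -10, -8, -3, -1, 4, 6 → 11 → 13 (alternating steps +5, +2, +5, +2, …).
Second component goes 8, 6, 4, 2, 0, -2, -4 → -6 → -8 (−2 each step).
Third component: perfect cubes: 4³, 5³, 6³, …; 64, 125, 216, 343, 512, 729, 1000 → 1331 → 1728.
Putting the parts together: 11  -6  1331 and then 13  -8  1728.

11  -6  1331; 13  -8  1728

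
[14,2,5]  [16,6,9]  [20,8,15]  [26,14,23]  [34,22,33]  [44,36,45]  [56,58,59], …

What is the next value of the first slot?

70

First slot — differences are 2, 4, 6, … (increasing by 2 each time): 14, 16, 20, 26, 34, 44, 56 → 70.
For the second slot, each term is the sum of the two before it: 2, 6, 8, 14, 22, 36, 58 → 94.
Third slot goes 5, 9, 15, 23, 33, 45, 59 → 75 (differences are 4, 6, 8, … (increasing by 2 each time)).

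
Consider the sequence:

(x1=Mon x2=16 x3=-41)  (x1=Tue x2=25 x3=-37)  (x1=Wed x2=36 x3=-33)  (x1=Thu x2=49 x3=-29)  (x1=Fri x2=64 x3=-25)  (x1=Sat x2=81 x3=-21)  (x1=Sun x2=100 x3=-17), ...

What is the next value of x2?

121

X2: 16, 25, 36, 49, 64, 81, 100 → 121 (perfect squares: 4², 5², 6², …).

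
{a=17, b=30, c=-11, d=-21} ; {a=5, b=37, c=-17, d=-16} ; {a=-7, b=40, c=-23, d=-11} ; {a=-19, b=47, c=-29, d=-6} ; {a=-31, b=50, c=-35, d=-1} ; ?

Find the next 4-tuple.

A: −12 each step, so 17, 5, -7, -19, -31 → -43.
B: 30, 37, 40, 47, 50 → 57 (alternating steps +7, +3, +7, +3, …).
C: -11, -17, -23, -29, -35 → -41 (−6 each step).
D: -21, -16, -11, -6, -1 → 4 (+5 each step).
Combining the parts gives {a=-43, b=57, c=-41, d=4}.

{a=-43, b=57, c=-41, d=4}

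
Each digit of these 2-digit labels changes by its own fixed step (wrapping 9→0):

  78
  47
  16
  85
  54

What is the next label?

For the first digit, −3 each step, mod 10: 7, 4, 1, 8, 5 → 2.
Second digit: −1 each step, mod 10; 8, 7, 6, 5, 4 → 3.
So the next label is 23.

23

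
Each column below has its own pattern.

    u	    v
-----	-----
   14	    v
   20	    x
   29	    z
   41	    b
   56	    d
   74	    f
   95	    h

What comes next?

119  j

Column u: 14, 20, 29, 41, 56, 74, 95 → 119 (differences are 6, 9, 12, … (increasing by 3 each time)).
For the column v, letters move forward 2 places in the alphabet, wrapping Z→A: v, x, z, b, d, f, h → j.
Combining the parts gives 119  j.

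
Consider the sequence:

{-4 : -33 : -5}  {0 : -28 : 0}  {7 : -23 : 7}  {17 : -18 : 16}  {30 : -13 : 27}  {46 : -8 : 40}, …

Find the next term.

{65 : -3 : 55}

First value: differences are 4, 7, 10, … (increasing by 3 each time); -4, 0, 7, 17, 30, 46 → 65.
Second value: +5 each step; -33, -28, -23, -18, -13, -8 → -3.
For the third value, differences are 5, 7, 9, … (increasing by 2 each time): -5, 0, 7, 16, 27, 40 → 55.
Putting it together: {65 : -3 : 55}.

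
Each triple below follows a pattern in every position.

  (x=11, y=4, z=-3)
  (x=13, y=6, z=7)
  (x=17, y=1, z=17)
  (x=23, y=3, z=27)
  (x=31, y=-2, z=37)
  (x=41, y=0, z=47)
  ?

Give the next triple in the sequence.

(x=53, y=-5, z=57)

X: differences are 2, 4, 6, … (increasing by 2 each time), so 11, 13, 17, 23, 31, 41 → 53.
Y — alternating steps +2, −5, +2, −5, …: 4, 6, 1, 3, -2, 0 → -5.
Z — +10 each step: -3, 7, 17, 27, 37, 47 → 57.
Putting it together: (x=53, y=-5, z=57).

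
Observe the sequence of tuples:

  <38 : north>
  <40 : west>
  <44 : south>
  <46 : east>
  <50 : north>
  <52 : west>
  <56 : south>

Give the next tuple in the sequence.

First slot — alternating steps +2, +4, +2, +4, …: 38, 40, 44, 46, 50, 52, 56 → 58.
For the direction, repeats north → west → south → east: north, west, south, east, north, west, south → east.
So the next tuple is <58 : east>.

<58 : east>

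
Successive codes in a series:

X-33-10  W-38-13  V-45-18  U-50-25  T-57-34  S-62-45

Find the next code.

Letter: X, W, V, U, T, S → R (letters move back 1 place in the alphabet).
Second component goes 33, 38, 45, 50, 57, 62 → 69 (alternating steps +5, +7, +5, +7, …).
Third component: differences are 3, 5, 7, … (increasing by 2 each time); 10, 13, 18, 25, 34, 45 → 58.
Putting it together: R-69-58.

R-69-58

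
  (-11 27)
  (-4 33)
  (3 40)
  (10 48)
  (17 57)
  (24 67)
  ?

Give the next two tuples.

(31 78), (38 90)

First slot goes -11, -4, 3, 10, 17, 24 → 31 → 38 (+7 each step).
Second slot: differences are 6, 7, 8, … (increasing by 1 each time); 27, 33, 40, 48, 57, 67 → 78 → 90.
Putting the parts together: (31 78) and then (38 90).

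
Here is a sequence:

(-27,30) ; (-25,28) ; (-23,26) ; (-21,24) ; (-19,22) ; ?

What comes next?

(-17,20)

First component — +2 each step: -27, -25, -23, -21, -19 → -17.
Second component: 30, 28, 26, 24, 22 → 20 (together with the first component always sums to 3).
Combining the parts gives (-17,20).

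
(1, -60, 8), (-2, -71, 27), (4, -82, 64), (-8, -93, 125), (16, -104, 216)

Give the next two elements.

(-32, -115, 343), (64, -126, 512)

First slot: ×(-2) each step, so 1, -2, 4, -8, 16 → -32 → 64.
Second slot: -60, -71, -82, -93, -104 → -115 → -126 (−11 each step).
Third slot: perfect cubes: 2³, 3³, 4³, …, so 8, 27, 64, 125, 216 → 343 → 512.
Putting the parts together: (-32, -115, 343) and then (64, -126, 512).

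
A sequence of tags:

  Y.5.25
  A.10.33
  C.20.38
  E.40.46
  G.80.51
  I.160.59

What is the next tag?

K.320.64

For the letter, letters move forward 2 places in the alphabet, wrapping Z→A: Y, A, C, E, G, I → K.
Second component goes 5, 10, 20, 40, 80, 160 → 320 (×2 each step).
Third component: alternating steps +8, +5, +8, +5, …; 25, 33, 38, 46, 51, 59 → 64.
Combining the parts gives K.320.64.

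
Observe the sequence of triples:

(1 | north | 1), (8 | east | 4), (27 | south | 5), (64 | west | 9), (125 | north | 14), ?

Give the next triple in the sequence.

First part — perfect cubes: 1³, 2³, 3³, …: 1, 8, 27, 64, 125 → 216.
Direction: repeats north → east → south → west; north, east, south, west, north → east.
Third part — each term is the sum of the two before it: 1, 4, 5, 9, 14 → 23.
So the next triple is (216 | east | 23).

(216 | east | 23)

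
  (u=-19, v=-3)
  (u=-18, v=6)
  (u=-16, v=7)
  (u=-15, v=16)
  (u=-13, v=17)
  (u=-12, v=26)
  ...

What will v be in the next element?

V: alternating steps +9, +1, +9, +1, …, so -3, 6, 7, 16, 17, 26 → 27.

27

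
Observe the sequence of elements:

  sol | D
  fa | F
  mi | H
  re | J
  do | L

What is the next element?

ti | N

Note: runs backward through the solfège scale do→ti, so sol, fa, mi, re, do → ti.
Letter: letters move forward 2 places in the alphabet, so D, F, H, J, L → N.
Combining the parts gives ti | N.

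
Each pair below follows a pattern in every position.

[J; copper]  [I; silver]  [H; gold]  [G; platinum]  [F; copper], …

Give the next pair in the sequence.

[E; silver]

Letter goes J, I, H, G, F → E (letters move back 1 place in the alphabet).
Metal — repeats copper → silver → gold → platinum: copper, silver, gold, platinum, copper → silver.
So the next pair is [E; silver].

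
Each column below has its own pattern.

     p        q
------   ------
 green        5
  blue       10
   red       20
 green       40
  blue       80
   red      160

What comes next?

Column p goes green, blue, red, green, blue, red → green (repeats green → blue → red).
Column q goes 5, 10, 20, 40, 80, 160 → 320 (×2 each step).
Putting it together: green  320.

green  320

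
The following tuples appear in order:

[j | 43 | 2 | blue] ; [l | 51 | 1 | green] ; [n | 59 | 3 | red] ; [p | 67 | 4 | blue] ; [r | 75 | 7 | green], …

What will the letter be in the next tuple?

t

For the letter, letters move forward 2 places in the alphabet: j, l, n, p, r → t.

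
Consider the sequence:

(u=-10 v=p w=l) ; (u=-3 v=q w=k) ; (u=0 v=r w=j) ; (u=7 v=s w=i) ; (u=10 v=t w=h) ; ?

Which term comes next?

U: -10, -3, 0, 7, 10 → 17 (alternating steps +7, +3, +7, +3, …).
V goes p, q, r, s, t → u (letters move forward 1 place in the alphabet).
For the w, letters move back 1 place in the alphabet: l, k, j, i, h → g.
Putting it together: (u=17 v=u w=g).

(u=17 v=u w=g)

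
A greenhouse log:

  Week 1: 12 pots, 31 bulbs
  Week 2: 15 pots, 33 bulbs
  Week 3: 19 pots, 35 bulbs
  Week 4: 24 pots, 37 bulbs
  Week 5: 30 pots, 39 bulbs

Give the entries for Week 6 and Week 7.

Pots — differences are 3, 4, 5, … (increasing by 1 each time): 12, 15, 19, 24, 30 → 37 → 45.
Bulbs: +2 each step; 31, 33, 35, 37, 39 → 41 → 43.
Putting the parts together: 37 pots, 41 bulbs and then 45 pots, 43 bulbs.

37 pots, 41 bulbs; 45 pots, 43 bulbs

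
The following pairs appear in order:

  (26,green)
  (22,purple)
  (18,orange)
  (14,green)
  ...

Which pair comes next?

(10,purple)

First entry: −4 each step, so 26, 22, 18, 14 → 10.
For the colour, repeats green → purple → orange: green, purple, orange, green → purple.
Putting it together: (10,purple).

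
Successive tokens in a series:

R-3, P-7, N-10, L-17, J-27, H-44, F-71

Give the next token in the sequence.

D-115

Letter: letters move back 2 places in the alphabet, so R, P, N, L, J, H, F → D.
Second component: 3, 7, 10, 17, 27, 44, 71 → 115 (each term is the sum of the two before it).
Putting it together: D-115.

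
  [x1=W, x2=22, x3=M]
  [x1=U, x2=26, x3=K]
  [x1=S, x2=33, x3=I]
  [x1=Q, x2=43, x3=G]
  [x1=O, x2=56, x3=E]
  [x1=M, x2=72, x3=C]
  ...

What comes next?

[x1=K, x2=91, x3=A]

X1 — letters move back 2 places in the alphabet: W, U, S, Q, O, M → K.
X2 — differences are 4, 7, 10, … (increasing by 3 each time): 22, 26, 33, 43, 56, 72 → 91.
X3 — letters move back 2 places in the alphabet: M, K, I, G, E, C → A.
So the next element is [x1=K, x2=91, x3=A].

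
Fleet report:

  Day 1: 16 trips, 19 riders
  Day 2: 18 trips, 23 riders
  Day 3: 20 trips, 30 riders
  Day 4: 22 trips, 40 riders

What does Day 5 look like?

24 trips, 53 riders

Trips: +2 each step, so 16, 18, 20, 22 → 24.
Riders: differences are 4, 7, 10, … (increasing by 3 each time), so 19, 23, 30, 40 → 53.
So the next line is 24 trips, 53 riders.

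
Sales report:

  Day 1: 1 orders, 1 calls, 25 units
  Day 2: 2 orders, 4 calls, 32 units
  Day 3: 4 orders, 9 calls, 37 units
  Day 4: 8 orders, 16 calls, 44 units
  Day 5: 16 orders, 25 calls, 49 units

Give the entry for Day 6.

32 orders, 36 calls, 56 units

Orders — ×2 each step: 1, 2, 4, 8, 16 → 32.
Calls: perfect squares: 1², 2², 3², …, so 1, 4, 9, 16, 25 → 36.
Units: alternating steps +7, +5, +7, +5, …, so 25, 32, 37, 44, 49 → 56.
So the next line is 32 orders, 36 calls, 56 units.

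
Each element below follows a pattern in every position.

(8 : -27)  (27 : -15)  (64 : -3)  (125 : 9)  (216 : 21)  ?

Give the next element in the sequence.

(343 : 33)

First entry — perfect cubes: 2³, 3³, 4³, …: 8, 27, 64, 125, 216 → 343.
Second entry — +12 each step: -27, -15, -3, 9, 21 → 33.
So the next element is (343 : 33).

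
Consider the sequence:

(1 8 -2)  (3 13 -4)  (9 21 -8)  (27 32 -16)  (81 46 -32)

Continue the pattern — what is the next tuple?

(243 63 -64)

For the first slot, ×3 each step: 1, 3, 9, 27, 81 → 243.
Second slot: 8, 13, 21, 32, 46 → 63 (differences are 5, 8, 11, … (increasing by 3 each time)).
Third slot: -2, -4, -8, -16, -32 → -64 (×2 each step).
Combining the parts gives (243 63 -64).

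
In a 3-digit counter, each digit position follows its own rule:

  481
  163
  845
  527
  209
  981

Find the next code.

First digit: −3 each step, mod 10; 4, 1, 8, 5, 2, 9 → 6.
Second digit: 8, 6, 4, 2, 0, 8 → 6 (−2 each step, mod 10).
Third digit goes 1, 3, 5, 7, 9, 1 → 3 (+2 each step, mod 10).
So the next code is 663.

663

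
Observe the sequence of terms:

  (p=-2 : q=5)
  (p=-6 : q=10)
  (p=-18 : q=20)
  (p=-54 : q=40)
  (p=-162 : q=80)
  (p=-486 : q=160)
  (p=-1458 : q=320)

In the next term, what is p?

P — ×3 each step: -2, -6, -18, -54, -162, -486, -1458 → -4374.

-4374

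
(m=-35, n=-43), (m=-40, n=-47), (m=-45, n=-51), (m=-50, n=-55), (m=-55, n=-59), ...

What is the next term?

M: −5 each step; -35, -40, -45, -50, -55 → -60.
N goes -43, -47, -51, -55, -59 → -63 (−4 each step).
Putting it together: (m=-60, n=-63).

(m=-60, n=-63)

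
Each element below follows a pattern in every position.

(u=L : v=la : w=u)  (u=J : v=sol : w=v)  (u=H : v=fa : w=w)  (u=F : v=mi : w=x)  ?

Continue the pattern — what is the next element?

U goes L, J, H, F → D (letters move back 2 places in the alphabet).
V goes la, sol, fa, mi → re (runs backward through the solfège scale do→ti).
W goes u, v, w, x → y (letters move forward 1 place in the alphabet).
So the next element is (u=D : v=re : w=y).

(u=D : v=re : w=y)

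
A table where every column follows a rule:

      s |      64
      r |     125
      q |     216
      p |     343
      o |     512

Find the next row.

Letter: letters move back 1 place in the alphabet; s, r, q, p, o → n.
For the second component, perfect cubes: 4³, 5³, 6³, …: 64, 125, 216, 343, 512 → 729.
Putting it together: n  729.

n  729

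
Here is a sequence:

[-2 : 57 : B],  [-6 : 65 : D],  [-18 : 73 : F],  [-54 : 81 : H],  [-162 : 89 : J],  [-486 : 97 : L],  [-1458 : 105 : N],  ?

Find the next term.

[-4374 : 113 : P]

First part: -2, -6, -18, -54, -162, -486, -1458 → -4374 (×3 each step).
Second part: +8 each step; 57, 65, 73, 81, 89, 97, 105 → 113.
For the letter, letters move forward 2 places in the alphabet: B, D, F, H, J, L, N → P.
Combining the parts gives [-4374 : 113 : P].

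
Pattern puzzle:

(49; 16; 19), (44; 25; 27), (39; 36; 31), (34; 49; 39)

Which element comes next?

First entry: −5 each step; 49, 44, 39, 34 → 29.
Second entry: perfect squares: 4², 5², 6², …, so 16, 25, 36, 49 → 64.
Third entry: alternating steps +8, +4, +8, +4, …, so 19, 27, 31, 39 → 43.
Putting it together: (29; 64; 43).

(29; 64; 43)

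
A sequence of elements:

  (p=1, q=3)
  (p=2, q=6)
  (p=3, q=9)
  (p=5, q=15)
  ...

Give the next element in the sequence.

P — each term is the sum of the two before it: 1, 2, 3, 5 → 8.
Q: always 3 × the p; 3, 6, 9, 15 → 24.
Putting it together: (p=8, q=24).

(p=8, q=24)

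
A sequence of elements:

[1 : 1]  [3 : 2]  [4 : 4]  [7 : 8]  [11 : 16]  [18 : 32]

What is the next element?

[29 : 64]

First coordinate: 1, 3, 4, 7, 11, 18 → 29 (each term is the sum of the two before it).
Second coordinate: ×2 each step, so 1, 2, 4, 8, 16, 32 → 64.
So the next element is [29 : 64].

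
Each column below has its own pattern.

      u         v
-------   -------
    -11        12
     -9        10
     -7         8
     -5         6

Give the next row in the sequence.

Column u: -11, -9, -7, -5 → -3 (+2 each step).
Column v: together with the column u always sums to 1, so 12, 10, 8, 6 → 4.
Combining the parts gives -3  4.

-3  4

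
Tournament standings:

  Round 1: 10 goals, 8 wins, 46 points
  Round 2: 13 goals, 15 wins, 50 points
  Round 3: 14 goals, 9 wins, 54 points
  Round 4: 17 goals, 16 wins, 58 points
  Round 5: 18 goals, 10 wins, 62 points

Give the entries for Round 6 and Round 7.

For the goals, alternating steps +3, +1, +3, +1, …: 10, 13, 14, 17, 18 → 21 → 22.
Wins: alternating steps +7, −6, +7, −6, …, so 8, 15, 9, 16, 10 → 17 → 11.
Points goes 46, 50, 54, 58, 62 → 66 → 70 (+4 each step).
Putting the parts together: 21 goals, 17 wins, 66 points and then 22 goals, 11 wins, 70 points.

21 goals, 17 wins, 66 points; 22 goals, 11 wins, 70 points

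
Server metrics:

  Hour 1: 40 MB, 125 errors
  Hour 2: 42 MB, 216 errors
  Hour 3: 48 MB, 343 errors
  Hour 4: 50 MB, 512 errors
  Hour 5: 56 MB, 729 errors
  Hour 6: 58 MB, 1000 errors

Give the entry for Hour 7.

64 MB, 1331 errors

MB: 40, 42, 48, 50, 56, 58 → 64 (alternating steps +2, +6, +2, +6, …).
Errors — perfect cubes: 5³, 6³, 7³, …: 125, 216, 343, 512, 729, 1000 → 1331.
Combining the parts gives 64 MB, 1331 errors.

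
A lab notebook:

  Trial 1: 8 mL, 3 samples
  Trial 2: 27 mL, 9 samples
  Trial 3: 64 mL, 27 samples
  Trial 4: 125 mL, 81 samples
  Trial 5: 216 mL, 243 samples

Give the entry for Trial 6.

343 mL, 729 samples

ML — perfect cubes: 2³, 3³, 4³, …: 8, 27, 64, 125, 216 → 343.
Samples — ×3 each step: 3, 9, 27, 81, 243 → 729.
Putting it together: 343 mL, 729 samples.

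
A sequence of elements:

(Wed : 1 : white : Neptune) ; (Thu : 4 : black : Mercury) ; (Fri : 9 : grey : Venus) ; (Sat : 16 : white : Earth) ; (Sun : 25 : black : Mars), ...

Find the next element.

(Mon : 36 : grey : Jupiter)

Day: runs through the weekdays Mon→Sun; Wed, Thu, Fri, Sat, Sun → Mon.
Second entry: perfect squares: 1², 2², 3², …, so 1, 4, 9, 16, 25 → 36.
Shade: white, black, grey, white, black → grey (repeats white → black → grey).
Planet — runs through the planets Mercury→Neptune: Neptune, Mercury, Venus, Earth, Mars → Jupiter.
So the next element is (Mon : 36 : grey : Jupiter).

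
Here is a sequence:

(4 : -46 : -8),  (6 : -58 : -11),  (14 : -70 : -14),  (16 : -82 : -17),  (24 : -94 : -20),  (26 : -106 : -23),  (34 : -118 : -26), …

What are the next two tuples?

First slot: alternating steps +2, +8, +2, +8, …; 4, 6, 14, 16, 24, 26, 34 → 36 → 44.
Second slot: −12 each step; -46, -58, -70, -82, -94, -106, -118 → -130 → -142.
For the third slot, −3 each step: -8, -11, -14, -17, -20, -23, -26 → -29 → -32.
Putting the parts together: (36 : -130 : -29) and then (44 : -142 : -32).

(36 : -130 : -29), (44 : -142 : -32)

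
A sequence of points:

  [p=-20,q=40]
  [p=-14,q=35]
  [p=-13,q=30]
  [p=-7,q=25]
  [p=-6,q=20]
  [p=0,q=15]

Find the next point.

P goes -20, -14, -13, -7, -6, 0 → 1 (alternating steps +6, +1, +6, +1, …).
Q: −5 each step, so 40, 35, 30, 25, 20, 15 → 10.
Combining the parts gives [p=1,q=10].

[p=1,q=10]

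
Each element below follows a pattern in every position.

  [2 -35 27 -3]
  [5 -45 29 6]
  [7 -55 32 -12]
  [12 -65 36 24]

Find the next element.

First part goes 2, 5, 7, 12 → 19 (each term is the sum of the two before it).
Second part — −10 each step: -35, -45, -55, -65 → -75.
Third part: 27, 29, 32, 36 → 41 (differences are 2, 3, 4, … (increasing by 1 each time)).
Fourth part: ×(-2) each step; -3, 6, -12, 24 → -48.
Combining the parts gives [19 -75 41 -48].

[19 -75 41 -48]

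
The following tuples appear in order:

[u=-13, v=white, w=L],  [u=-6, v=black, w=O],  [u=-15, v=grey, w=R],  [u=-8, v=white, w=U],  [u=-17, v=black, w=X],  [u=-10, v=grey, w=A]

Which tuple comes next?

[u=-19, v=white, w=D]

U: alternating steps +7, −9, +7, −9, …; -13, -6, -15, -8, -17, -10 → -19.
For the v, repeats white → black → grey: white, black, grey, white, black, grey → white.
W goes L, O, R, U, X, A → D (letters move forward 3 places in the alphabet, wrapping Z→A).
So the next tuple is [u=-19, v=white, w=D].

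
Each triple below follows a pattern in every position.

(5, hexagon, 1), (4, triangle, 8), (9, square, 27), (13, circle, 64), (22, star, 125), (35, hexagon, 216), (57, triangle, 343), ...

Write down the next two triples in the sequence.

First coordinate goes 5, 4, 9, 13, 22, 35, 57 → 92 → 149 (each term is the sum of the two before it).
For the shape, repeats hexagon → triangle → square → circle → star: hexagon, triangle, square, circle, star, hexagon, triangle → square → circle.
Third coordinate: perfect cubes: 1³, 2³, 3³, …; 1, 8, 27, 64, 125, 216, 343 → 512 → 729.
So the next two triples are (92, square, 512) and (149, circle, 729).

(92, square, 512), (149, circle, 729)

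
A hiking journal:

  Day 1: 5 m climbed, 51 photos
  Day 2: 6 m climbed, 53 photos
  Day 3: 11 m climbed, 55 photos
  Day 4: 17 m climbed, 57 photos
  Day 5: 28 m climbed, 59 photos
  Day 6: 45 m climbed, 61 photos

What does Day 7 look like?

For the m climbed, each term is the sum of the two before it: 5, 6, 11, 17, 28, 45 → 73.
For the photos, +2 each step: 51, 53, 55, 57, 59, 61 → 63.
Putting it together: 73 m climbed, 63 photos.

73 m climbed, 63 photos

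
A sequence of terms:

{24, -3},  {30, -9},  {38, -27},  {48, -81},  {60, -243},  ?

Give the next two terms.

{74, -729}, {90, -2187}

For the first value, differences are 6, 8, 10, … (increasing by 2 each time): 24, 30, 38, 48, 60 → 74 → 90.
Second value: -3, -9, -27, -81, -243 → -729 → -2187 (×3 each step).
So the next two terms are {74, -729} and {90, -2187}.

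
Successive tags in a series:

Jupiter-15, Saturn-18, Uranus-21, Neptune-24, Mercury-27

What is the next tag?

Venus-30

Planet: runs through the planets Mercury→Neptune, so Jupiter, Saturn, Uranus, Neptune, Mercury → Venus.
Second component goes 15, 18, 21, 24, 27 → 30 (+3 each step).
So the next tag is Venus-30.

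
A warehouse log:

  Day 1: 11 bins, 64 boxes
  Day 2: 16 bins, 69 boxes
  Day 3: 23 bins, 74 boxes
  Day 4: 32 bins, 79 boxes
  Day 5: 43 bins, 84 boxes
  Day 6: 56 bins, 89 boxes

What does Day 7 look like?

Bins: differences are 5, 7, 9, … (increasing by 2 each time); 11, 16, 23, 32, 43, 56 → 71.
Boxes — +5 each step: 64, 69, 74, 79, 84, 89 → 94.
Putting it together: 71 bins, 94 boxes.

71 bins, 94 boxes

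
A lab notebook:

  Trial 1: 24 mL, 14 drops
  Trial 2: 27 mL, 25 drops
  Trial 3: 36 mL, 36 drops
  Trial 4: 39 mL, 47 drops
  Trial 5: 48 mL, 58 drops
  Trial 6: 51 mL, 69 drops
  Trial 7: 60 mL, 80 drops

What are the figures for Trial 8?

ML: alternating steps +3, +9, +3, +9, …; 24, 27, 36, 39, 48, 51, 60 → 63.
For the drops, +11 each step: 14, 25, 36, 47, 58, 69, 80 → 91.
Combining the parts gives 63 mL, 91 drops.

63 mL, 91 drops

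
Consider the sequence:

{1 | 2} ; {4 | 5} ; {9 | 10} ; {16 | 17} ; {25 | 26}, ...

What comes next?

{36 | 37}

First part: 1, 4, 9, 16, 25 → 36 (perfect squares: 1², 2², 3², …).
Second part: always 1 more than the first part; 2, 5, 10, 17, 26 → 37.
Putting it together: {36 | 37}.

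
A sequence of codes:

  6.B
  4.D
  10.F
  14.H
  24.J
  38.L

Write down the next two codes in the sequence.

First component — each term is the sum of the two before it: 6, 4, 10, 14, 24, 38 → 62 → 100.
Letter — letters move forward 2 places in the alphabet: B, D, F, H, J, L → N → P.
So the next two codes are 62.N and 100.P.

62.N then 100.P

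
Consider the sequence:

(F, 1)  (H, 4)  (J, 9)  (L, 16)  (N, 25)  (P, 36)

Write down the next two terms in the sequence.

(R, 49), (T, 64)

Letter — letters move forward 2 places in the alphabet: F, H, J, L, N, P → R → T.
Second component: 1, 4, 9, 16, 25, 36 → 49 → 64 (perfect squares: 1², 2², 3², …).
So the next two terms are (R, 49) and (T, 64).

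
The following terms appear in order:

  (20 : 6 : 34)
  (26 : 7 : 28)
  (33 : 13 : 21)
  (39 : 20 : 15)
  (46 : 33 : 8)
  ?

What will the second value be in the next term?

Second value — each term is the sum of the two before it: 6, 7, 13, 20, 33 → 53.

53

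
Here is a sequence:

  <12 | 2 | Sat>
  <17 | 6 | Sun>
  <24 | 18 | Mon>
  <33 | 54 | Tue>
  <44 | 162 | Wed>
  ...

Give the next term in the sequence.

First entry: 12, 17, 24, 33, 44 → 57 (differences are 5, 7, 9, … (increasing by 2 each time)).
For the second entry, ×3 each step: 2, 6, 18, 54, 162 → 486.
Day — runs through the weekdays Mon→Sun: Sat, Sun, Mon, Tue, Wed → Thu.
Combining the parts gives <57 | 486 | Thu>.

<57 | 486 | Thu>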